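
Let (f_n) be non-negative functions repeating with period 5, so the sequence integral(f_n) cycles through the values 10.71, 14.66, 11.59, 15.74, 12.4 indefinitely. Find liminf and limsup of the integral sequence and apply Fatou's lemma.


The sequence (integral(f_n)) is periodic with period 5, repeating the values 10.71, 14.66, 11.59, 15.74, 12.4 indefinitely.
Step 1: For a periodic sequence, every tail (a_m, a_(m+1), ...) contains all 5 period values infinitely often.
Step 2: Hence inf of every tail = min of the period values = min(10.71, 14.66, 11.59, 15.74, 12.4) = 10.71.
        liminf_n integral(f_n) = sup over m of (inf of tail from m) = 10.71.
Step 3: Similarly sup of every tail = max of the period values = 15.74.
        limsup_n integral(f_n) = 15.74.
Step 4: Fatou's lemma: integral(liminf_n f_n) <= liminf_n integral(f_n) = 10.71.
        So the integral of the pointwise liminf is at most 10.71.


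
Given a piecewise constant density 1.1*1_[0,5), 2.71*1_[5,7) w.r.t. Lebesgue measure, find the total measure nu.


Integrate each piece of the Radon-Nikodym derivative:
Step 1: integral_0^5 1.1 dx = 1.1*(5-0) = 1.1*5 = 5.5
Step 2: integral_5^7 2.71 dx = 2.71*(7-5) = 2.71*2 = 5.42
Total: 5.5 + 5.42 = 10.92


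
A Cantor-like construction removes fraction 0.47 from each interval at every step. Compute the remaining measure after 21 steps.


Step 1: At each step, fraction remaining = 1 - 0.47 = 0.53
Step 2: After 21 steps, measure = (0.53)^21
Result = 1.621038e-06


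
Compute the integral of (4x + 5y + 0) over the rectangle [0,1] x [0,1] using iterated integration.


By Fubini, integrate in x first, then y.
Step 1: Fix y, integrate over x in [0,1]:
  integral(4x + 5y + 0, x=0..1)
  = 4*(1^2 - 0^2)/2 + (5y + 0)*(1 - 0)
  = 2 + (5y + 0)*1
  = 2 + 5y + 0
  = 2 + 5y
Step 2: Integrate over y in [0,1]:
  integral(2 + 5y, y=0..1)
  = 2*1 + 5*(1^2 - 0^2)/2
  = 2 + 2.5
  = 4.5


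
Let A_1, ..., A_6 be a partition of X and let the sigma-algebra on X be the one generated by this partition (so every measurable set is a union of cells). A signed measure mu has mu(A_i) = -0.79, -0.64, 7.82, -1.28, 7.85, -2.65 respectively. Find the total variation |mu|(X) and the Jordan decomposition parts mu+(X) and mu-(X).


Step 1: Every measurable set is a union of atoms (the cells / points), so a Hahn decomposition is
  obtained by grouping atoms by sign: P = union of atoms with mu > 0, N = union of the remaining atoms.
  Atoms in P (indices): 3, 5;  atoms in N (indices): 1, 2, 4, 6
  Positive values: 7.82, 7.85
  Negative values: -0.79, -0.64, -1.28, -2.65
Step 2: mu+(X) = mu(P) = sum of positive atom values = 15.67
Step 3: mu-(X) = -mu(N) = sum of |negative atom values| = 5.36
Step 4: |mu|(X) = mu+(X) + mu-(X) = 15.67 + 5.36 = 21.03


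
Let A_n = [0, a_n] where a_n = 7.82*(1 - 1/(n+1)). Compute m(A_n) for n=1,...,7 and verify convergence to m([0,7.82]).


By continuity of measure from below: if A_n increases to A, then m(A_n) -> m(A).
Here A = [0, 7.82], so m(A) = 7.82
Step 1: a_1 = 7.82*(1 - 1/2) = 3.91, m(A_1) = 3.91
Step 2: a_2 = 7.82*(1 - 1/3) = 5.2133, m(A_2) = 5.2133
Step 3: a_3 = 7.82*(1 - 1/4) = 5.865, m(A_3) = 5.865
Step 4: a_4 = 7.82*(1 - 1/5) = 6.256, m(A_4) = 6.256
Step 5: a_5 = 7.82*(1 - 1/6) = 6.5167, m(A_5) = 6.5167
Step 6: a_6 = 7.82*(1 - 1/7) = 6.7029, m(A_6) = 6.7029
Step 7: a_7 = 7.82*(1 - 1/8) = 6.8425, m(A_7) = 6.8425
Limit: m(A_n) -> m([0,7.82]) = 7.82


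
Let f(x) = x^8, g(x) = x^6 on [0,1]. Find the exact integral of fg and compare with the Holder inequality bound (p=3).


Step 1: Exact integral of f*g = integral(x^14, 0, 1) = 1/15
     = 0.066667
Step 2: Holder bound with p=3, q=1.5:
  ||f||_p = (integral x^24 dx)^(1/3) = (1/25)^(1/3) = 0.341995
  ||g||_q = (integral x^9 dx)^(1/1.5) = (1/10)^(1/1.5) = 0.215443
Step 3: Holder bound = ||f||_p * ||g||_q = 0.341995 * 0.215443 = 0.073681
Verification: 0.066667 <= 0.073681 (Holder holds)


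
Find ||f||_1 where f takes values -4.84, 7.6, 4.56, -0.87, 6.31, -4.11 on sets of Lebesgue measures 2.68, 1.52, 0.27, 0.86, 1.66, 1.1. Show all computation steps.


Step 1: Compute |f_i|^1 for each value:
  |-4.84|^1 = 4.84
  |7.6|^1 = 7.6
  |4.56|^1 = 4.56
  |-0.87|^1 = 0.87
  |6.31|^1 = 6.31
  |-4.11|^1 = 4.11
Step 2: Multiply by measures and sum:
  4.84 * 2.68 = 12.9712
  7.6 * 1.52 = 11.552
  4.56 * 0.27 = 1.2312
  0.87 * 0.86 = 0.7482
  6.31 * 1.66 = 10.4746
  4.11 * 1.1 = 4.521
Sum = 12.9712 + 11.552 + 1.2312 + 0.7482 + 10.4746 + 4.521 = 41.4982
Step 3: Take the p-th root:
||f||_1 = (41.4982)^(1/1) = 41.4982


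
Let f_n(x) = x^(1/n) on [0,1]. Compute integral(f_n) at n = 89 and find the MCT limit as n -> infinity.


At n = 89: f_89(x) = x^(1/89).
Step 1: integral(x^(1/89), 0, 1) = [x^(1/89+1) / (1/89+1)] from 0 to 1
     = 1 / (1/89 + 1) = 1 / ((89+1)/89) = 89/(89+1)
     = 89/90 = 0.988889
Step 2: As n -> infinity, f_n(x) = x^(1/n) -> 1 for x in (0,1], and f_n is increasing in n.
By MCT, lim_n integral(f_n) = integral(lim_n f_n) = integral(1, 0, 1) = 1.
Step 3: Verify convergence: 89/90 = 0.988889 -> 1


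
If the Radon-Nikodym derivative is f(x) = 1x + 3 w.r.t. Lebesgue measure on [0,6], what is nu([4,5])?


nu(A) = integral_A (dnu/dmu) dmu = integral_4^5 (1x + 3) dx
Step 1: Antiderivative F(x) = (1/2)x^2 + 3x
Step 2: F(5) = (1/2)*5^2 + 3*5 = 12.5 + 15 = 27.5
Step 3: F(4) = (1/2)*4^2 + 3*4 = 8 + 12 = 20
Step 4: nu([4,5]) = F(5) - F(4) = 27.5 - 20 = 7.5


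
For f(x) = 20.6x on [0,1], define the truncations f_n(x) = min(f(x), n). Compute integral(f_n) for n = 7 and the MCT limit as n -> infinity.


f(x) = 20.6x on [0,1]; f_n(x) = min(20.6x, n). At n = 7:
Step 1: f(x) reaches 7 at x = 7/20.6 = 0.339806
Step 2: integral(f_7) = integral(20.6x, 0, 0.339806) + integral(7, 0.339806, 1)
       = 20.6*0.339806^2/2 + 7*(1 - 0.339806)
       = 1.18932 + 4.621359
       = 5.81068
Step 3: As n -> infinity, f_n increases to f, so by MCT integral(f_n) -> integral(f) = 20.6/2 = 10.3.
Convergence: integral(f_7) = 5.81068 -> 10.3 as n -> infinity


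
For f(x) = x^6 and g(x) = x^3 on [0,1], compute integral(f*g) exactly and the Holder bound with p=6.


Step 1: Exact integral of f*g = integral(x^9, 0, 1) = 1/10
     = 0.1
Step 2: Holder bound with p=6, q=1.2:
  ||f||_p = (integral x^36 dx)^(1/6) = (1/37)^(1/6) = 0.547814
  ||g||_q = (integral x^3.6 dx)^(1/1.2) = (1/4.6)^(1/1.2) = 0.280351
Step 3: Holder bound = ||f||_p * ||g||_q = 0.547814 * 0.280351 = 0.15358
Verification: 0.1 <= 0.15358 (Holder holds)


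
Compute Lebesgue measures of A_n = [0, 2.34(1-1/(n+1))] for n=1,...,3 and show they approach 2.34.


By continuity of measure from below: if A_n increases to A, then m(A_n) -> m(A).
Here A = [0, 2.34], so m(A) = 2.34
Step 1: a_1 = 2.34*(1 - 1/2) = 1.17, m(A_1) = 1.17
Step 2: a_2 = 2.34*(1 - 1/3) = 1.56, m(A_2) = 1.56
Step 3: a_3 = 2.34*(1 - 1/4) = 1.755, m(A_3) = 1.755
Limit: m(A_n) -> m([0,2.34]) = 2.34


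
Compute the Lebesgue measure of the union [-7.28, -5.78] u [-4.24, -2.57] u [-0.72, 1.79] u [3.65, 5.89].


For pairwise disjoint intervals, m(union) = sum of lengths.
= (-5.78 - -7.28) + (-2.57 - -4.24) + (1.79 - -0.72) + (5.89 - 3.65)
= 1.5 + 1.67 + 2.51 + 2.24
= 7.92


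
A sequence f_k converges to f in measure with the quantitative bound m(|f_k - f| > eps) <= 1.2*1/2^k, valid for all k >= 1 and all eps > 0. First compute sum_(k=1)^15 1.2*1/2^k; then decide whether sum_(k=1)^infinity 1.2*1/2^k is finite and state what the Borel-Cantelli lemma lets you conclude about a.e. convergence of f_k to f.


Step 1: List the terms 1.2*1/2^k for k = 1 to 15:
  k=1: 0.6
  k=2: 0.3
  k=3: 0.15
  k=4: 0.075
  k=5: 0.0375
  k=6: 0.01875
  k=7: 0.009375
  k=8: 0.004687
  k=9: 0.002344
  k=10: 0.001172
  k=11: 5.859375e-04
  k=12: 2.929687e-04
  k=13: 1.464844e-04
  k=14: 7.324219e-05
  k=15: 3.662109e-05
Step 2: Partial sum = 0.6 + 0.3 + 0.15 + 0.075 + 0.0375 + 0.01875 + 0.009375 + 0.004687 + 0.002344 + 0.001172 + 5.859375e-04 + 2.929687e-04 + 1.464844e-04 + 7.324219e-05 + 3.662109e-05
     = 1.199963
Step 3: The full series sum_(k>=1) 1.2*1/2^k converges (geometric series with ratio 1/2 < 1; a constant multiple of a convergent series converges).
Step 4: Fix eps > 0. Since sum_k m(|f_k - f| > eps) < infinity, the Borel-Cantelli lemma gives
        m(limsup_k {|f_k - f| > eps}) = 0, i.e. for a.e. x, |f_k(x) - f(x)| <= eps for all large k.
        Applying this with eps = 1/j for j = 1, 2, ... and intersecting the countably many full-measure sets,
        for a.e. x we get limsup_k |f_k(x) - f(x)| <= 1/j for every j, hence f_k -> f almost everywhere.
Conclusion: series converges; Borel-Cantelli yields f_k -> f a.e.


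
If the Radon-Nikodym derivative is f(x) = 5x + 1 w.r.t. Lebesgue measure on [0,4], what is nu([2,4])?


nu(A) = integral_A (dnu/dmu) dmu = integral_2^4 (5x + 1) dx
Step 1: Antiderivative F(x) = (5/2)x^2 + 1x
Step 2: F(4) = (5/2)*4^2 + 1*4 = 40 + 4 = 44
Step 3: F(2) = (5/2)*2^2 + 1*2 = 10 + 2 = 12
Step 4: nu([2,4]) = F(4) - F(2) = 44 - 12 = 32


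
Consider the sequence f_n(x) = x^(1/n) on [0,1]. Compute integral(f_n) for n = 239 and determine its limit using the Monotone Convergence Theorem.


At n = 239: f_239(x) = x^(1/239).
Step 1: integral(x^(1/239), 0, 1) = [x^(1/239+1) / (1/239+1)] from 0 to 1
     = 1 / (1/239 + 1) = 1 / ((239+1)/239) = 239/(239+1)
     = 239/240 = 0.995833
Step 2: As n -> infinity, f_n(x) = x^(1/n) -> 1 for x in (0,1], and f_n is increasing in n.
By MCT, lim_n integral(f_n) = integral(lim_n f_n) = integral(1, 0, 1) = 1.
Step 3: Verify convergence: 239/240 = 0.995833 -> 1


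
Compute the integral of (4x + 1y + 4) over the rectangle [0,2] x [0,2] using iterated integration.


By Fubini, integrate in x first, then y.
Step 1: Fix y, integrate over x in [0,2]:
  integral(4x + 1y + 4, x=0..2)
  = 4*(2^2 - 0^2)/2 + (1y + 4)*(2 - 0)
  = 8 + (1y + 4)*2
  = 8 + 2y + 8
  = 16 + 2y
Step 2: Integrate over y in [0,2]:
  integral(16 + 2y, y=0..2)
  = 16*2 + 2*(2^2 - 0^2)/2
  = 32 + 4
  = 36


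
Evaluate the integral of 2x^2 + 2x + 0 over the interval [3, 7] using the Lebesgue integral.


The Lebesgue integral of a Riemann-integrable function agrees with the Riemann integral.
Antiderivative F(x) = (2/3)x^3 + (2/2)x^2 + 0x
F(7) = (2/3)*7^3 + (2/2)*7^2 + 0*7
     = (2/3)*343 + (2/2)*49 + 0*7
     = 228.666667 + 49 + 0
     = 277.666667
F(3) = 27
Integral = F(7) - F(3) = 277.666667 - 27 = 250.666667


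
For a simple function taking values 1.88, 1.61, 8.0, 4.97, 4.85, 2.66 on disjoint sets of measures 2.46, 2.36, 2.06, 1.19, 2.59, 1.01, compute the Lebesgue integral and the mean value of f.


Step 1: Integral = sum(value_i * measure_i)
= 1.88*2.46 + 1.61*2.36 + 8.0*2.06 + 4.97*1.19 + 4.85*2.59 + 2.66*1.01
= 4.6248 + 3.7996 + 16.48 + 5.9143 + 12.5615 + 2.6866
= 46.0668
Step 2: Total measure of domain = 2.46 + 2.36 + 2.06 + 1.19 + 2.59 + 1.01 = 11.67
Step 3: Average value = 46.0668 / 11.67 = 3.947455


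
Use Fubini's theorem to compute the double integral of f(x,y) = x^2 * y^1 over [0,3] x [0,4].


By Fubini's theorem, the double integral factors as a product of single integrals:
Step 1: integral_0^3 x^2 dx = [x^3/3] from 0 to 3
     = 3^3/3 = 9
Step 2: integral_0^4 y^1 dy = [y^2/2] from 0 to 4
     = 4^2/2 = 8
Step 3: Double integral = 9 * 8 = 72


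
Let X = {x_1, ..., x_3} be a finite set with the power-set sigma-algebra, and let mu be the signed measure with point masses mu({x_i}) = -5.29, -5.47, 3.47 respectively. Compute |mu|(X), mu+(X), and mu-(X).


Step 1: Every measurable set is a union of atoms (the cells / points), so a Hahn decomposition is
  obtained by grouping atoms by sign: P = union of atoms with mu > 0, N = union of the remaining atoms.
  Atoms in P (indices): 3;  atoms in N (indices): 1, 2
  Positive values: 3.47
  Negative values: -5.29, -5.47
Step 2: mu+(X) = mu(P) = sum of positive atom values = 3.47
Step 3: mu-(X) = -mu(N) = sum of |negative atom values| = 10.76
Step 4: |mu|(X) = mu+(X) + mu-(X) = 3.47 + 10.76 = 14.23


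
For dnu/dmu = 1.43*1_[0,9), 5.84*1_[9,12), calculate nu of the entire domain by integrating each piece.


Integrate each piece of the Radon-Nikodym derivative:
Step 1: integral_0^9 1.43 dx = 1.43*(9-0) = 1.43*9 = 12.87
Step 2: integral_9^12 5.84 dx = 5.84*(12-9) = 5.84*3 = 17.52
Total: 12.87 + 17.52 = 30.39


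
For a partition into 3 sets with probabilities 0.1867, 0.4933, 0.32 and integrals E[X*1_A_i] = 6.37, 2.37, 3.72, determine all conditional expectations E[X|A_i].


For each cell A_i: E[X|A_i] = E[X*1_A_i] / P(A_i)
Step 1: E[X|A_1] = 6.37 / 0.1867 = 34.118907
Step 2: E[X|A_2] = 2.37 / 0.4933 = 4.804379
Step 3: E[X|A_3] = 3.72 / 0.32 = 11.625
Verification: E[X] = sum E[X*1_A_i] = 6.37 + 2.37 + 3.72 = 12.46


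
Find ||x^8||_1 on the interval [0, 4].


Step 1: ||f||_1 = (integral_0^4 |x^8|^1 dx)^(1/1)
     = (integral_0^4 x^8 dx)^(1/1)
Step 2: integral_0^4 x^8 dx = [x^9/(9)] from 0 to 4 = 4^9/9
     = 262144/9 = 29127.111111
Step 3: ||f||_1 = (29127.111111)^(1/1) = 29127.111111


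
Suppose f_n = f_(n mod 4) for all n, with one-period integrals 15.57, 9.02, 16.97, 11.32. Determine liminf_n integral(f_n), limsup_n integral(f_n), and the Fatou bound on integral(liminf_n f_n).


The sequence (integral(f_n)) is periodic with period 4, repeating the values 15.57, 9.02, 16.97, 11.32 indefinitely.
Step 1: For a periodic sequence, every tail (a_m, a_(m+1), ...) contains all 4 period values infinitely often.
Step 2: Hence inf of every tail = min of the period values = min(15.57, 9.02, 16.97, 11.32) = 9.02.
        liminf_n integral(f_n) = sup over m of (inf of tail from m) = 9.02.
Step 3: Similarly sup of every tail = max of the period values = 16.97.
        limsup_n integral(f_n) = 16.97.
Step 4: Fatou's lemma: integral(liminf_n f_n) <= liminf_n integral(f_n) = 9.02.
        So the integral of the pointwise liminf is at most 9.02.


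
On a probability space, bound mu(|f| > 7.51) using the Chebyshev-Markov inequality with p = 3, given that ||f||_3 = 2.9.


Chebyshev/Markov inequality: mu(|f| > eps) <= (||f||_p / eps)^p
Step 1: ||f||_3 / eps = 2.9 / 7.51 = 0.386152
Step 2: Raise to power p = 3:
  (0.386152)^3 = 0.05758
Step 3: Therefore mu(|f| > 7.51) <= 0.05758


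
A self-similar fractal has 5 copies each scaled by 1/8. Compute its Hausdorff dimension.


For a self-similar set with N copies scaled by 1/r:
dim_H = log(N)/log(r) = log(5)/log(8)
= 1.609438/2.079442
= 0.773976


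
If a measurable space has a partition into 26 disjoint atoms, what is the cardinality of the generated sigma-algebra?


Each element of the sigma-algebra is a union of some subset of the 26 atoms.
The number of such subsets is 2^26 = 67108864.


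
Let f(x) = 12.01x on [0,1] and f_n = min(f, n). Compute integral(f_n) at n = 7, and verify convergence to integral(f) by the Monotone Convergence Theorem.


f(x) = 12.01x on [0,1]; f_n(x) = min(12.01x, n). At n = 7:
Step 1: f(x) reaches 7 at x = 7/12.01 = 0.582848
Step 2: integral(f_7) = integral(12.01x, 0, 0.582848) + integral(7, 0.582848, 1)
       = 12.01*0.582848^2/2 + 7*(1 - 0.582848)
       = 2.039967 + 2.920067
       = 4.960033
Step 3: As n -> infinity, f_n increases to f, so by MCT integral(f_n) -> integral(f) = 12.01/2 = 6.005.
Convergence: integral(f_7) = 4.960033 -> 6.005 as n -> infinity


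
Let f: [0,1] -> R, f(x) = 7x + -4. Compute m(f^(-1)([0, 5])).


f^(-1)([0, 5]) = {x : 0 <= 7x + -4 <= 5}
Solving: (0 - -4)/7 <= x <= (5 - -4)/7
= [0.571429, 1.285714]
Intersecting with [0,1]: [0.571429, 1]
Measure = 1 - 0.571429 = 0.428571


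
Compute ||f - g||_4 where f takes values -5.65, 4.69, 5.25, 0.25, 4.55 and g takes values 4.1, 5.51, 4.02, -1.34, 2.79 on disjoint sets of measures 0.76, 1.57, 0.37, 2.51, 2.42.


Step 1: Compute differences f_i - g_i:
  -5.65 - 4.1 = -9.75
  4.69 - 5.51 = -0.82
  5.25 - 4.02 = 1.23
  0.25 - -1.34 = 1.59
  4.55 - 2.79 = 1.76
Step 2: Compute |diff|^4 * measure for each set:
  |-9.75|^4 * 0.76 = 9036.878906 * 0.76 = 6868.027969
  |-0.82|^4 * 1.57 = 0.452122 * 1.57 = 0.709831
  |1.23|^4 * 0.37 = 2.288866 * 0.37 = 0.846881
  |1.59|^4 * 2.51 = 6.39129 * 2.51 = 16.042137
  |1.76|^4 * 2.42 = 9.595126 * 2.42 = 23.220204
Step 3: Sum = 6908.847022
Step 4: ||f-g||_4 = (6908.847022)^(1/4) = 9.116988


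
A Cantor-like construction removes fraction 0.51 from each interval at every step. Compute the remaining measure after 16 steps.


Step 1: At each step, fraction remaining = 1 - 0.51 = 0.49
Step 2: After 16 steps, measure = (0.49)^16
Result = 1.104428e-05


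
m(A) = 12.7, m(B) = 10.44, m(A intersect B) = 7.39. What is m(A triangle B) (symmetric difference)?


m(A Delta B) = m(A) + m(B) - 2*m(A n B)
= 12.7 + 10.44 - 2*7.39
= 12.7 + 10.44 - 14.78
= 8.36


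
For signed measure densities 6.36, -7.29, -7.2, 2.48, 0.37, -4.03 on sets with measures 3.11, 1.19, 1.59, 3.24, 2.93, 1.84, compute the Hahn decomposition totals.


Step 1: Compute signed measure on each set:
  Set 1: 6.36 * 3.11 = 19.7796
  Set 2: -7.29 * 1.19 = -8.6751
  Set 3: -7.2 * 1.59 = -11.448
  Set 4: 2.48 * 3.24 = 8.0352
  Set 5: 0.37 * 2.93 = 1.0841
  Set 6: -4.03 * 1.84 = -7.4152
Step 2: Total signed measure = (19.7796) + (-8.6751) + (-11.448) + (8.0352) + (1.0841) + (-7.4152)
     = 1.3606
Step 3: Positive part mu+(X) = sum of positive contributions = 28.8989
Step 4: Negative part mu-(X) = |sum of negative contributions| = 27.5383


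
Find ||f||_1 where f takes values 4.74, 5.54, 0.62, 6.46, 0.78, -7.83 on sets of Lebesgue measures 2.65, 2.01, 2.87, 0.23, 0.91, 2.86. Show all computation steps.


Step 1: Compute |f_i|^1 for each value:
  |4.74|^1 = 4.74
  |5.54|^1 = 5.54
  |0.62|^1 = 0.62
  |6.46|^1 = 6.46
  |0.78|^1 = 0.78
  |-7.83|^1 = 7.83
Step 2: Multiply by measures and sum:
  4.74 * 2.65 = 12.561
  5.54 * 2.01 = 11.1354
  0.62 * 2.87 = 1.7794
  6.46 * 0.23 = 1.4858
  0.78 * 0.91 = 0.7098
  7.83 * 2.86 = 22.3938
Sum = 12.561 + 11.1354 + 1.7794 + 1.4858 + 0.7098 + 22.3938 = 50.0652
Step 3: Take the p-th root:
||f||_1 = (50.0652)^(1/1) = 50.0652


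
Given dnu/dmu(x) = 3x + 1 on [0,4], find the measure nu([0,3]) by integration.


nu(A) = integral_A (dnu/dmu) dmu = integral_0^3 (3x + 1) dx
Step 1: Antiderivative F(x) = (3/2)x^2 + 1x
Step 2: F(3) = (3/2)*3^2 + 1*3 = 13.5 + 3 = 16.5
Step 3: F(0) = (3/2)*0^2 + 1*0 = 0.0 + 0 = 0.0
Step 4: nu([0,3]) = F(3) - F(0) = 16.5 - 0.0 = 16.5


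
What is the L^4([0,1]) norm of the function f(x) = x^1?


Step 1: ||f||_4 = (integral_0^1 |x^1|^4 dx)^(1/4)
     = (integral_0^1 x^4 dx)^(1/4)
Step 2: integral_0^1 x^4 dx = [x^5/(5)] from 0 to 1 = 1^5/5
     = 1/5 = 0.2
Step 3: ||f||_4 = (0.2)^(1/4) = 0.66874


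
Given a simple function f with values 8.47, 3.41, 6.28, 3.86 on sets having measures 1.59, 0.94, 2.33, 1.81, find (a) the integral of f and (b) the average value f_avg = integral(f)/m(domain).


Step 1: Integral = sum(value_i * measure_i)
= 8.47*1.59 + 3.41*0.94 + 6.28*2.33 + 3.86*1.81
= 13.4673 + 3.2054 + 14.6324 + 6.9866
= 38.2917
Step 2: Total measure of domain = 1.59 + 0.94 + 2.33 + 1.81 = 6.67
Step 3: Average value = 38.2917 / 6.67 = 5.740885


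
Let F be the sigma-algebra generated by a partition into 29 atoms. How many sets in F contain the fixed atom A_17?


Each element of F is a union of some subset S of the 29 atoms.
The element contains A_17 iff A_17 is in S.
So we count subsets S of {A_1,...,A_29} with A_17 in S: choose freely among the other 28 atoms.
Count = 2^(29-1) = 2^28 = 268435456.


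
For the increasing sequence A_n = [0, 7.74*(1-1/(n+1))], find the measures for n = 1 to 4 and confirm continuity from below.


By continuity of measure from below: if A_n increases to A, then m(A_n) -> m(A).
Here A = [0, 7.74], so m(A) = 7.74
Step 1: a_1 = 7.74*(1 - 1/2) = 3.87, m(A_1) = 3.87
Step 2: a_2 = 7.74*(1 - 1/3) = 5.16, m(A_2) = 5.16
Step 3: a_3 = 7.74*(1 - 1/4) = 5.805, m(A_3) = 5.805
Step 4: a_4 = 7.74*(1 - 1/5) = 6.192, m(A_4) = 6.192
Limit: m(A_n) -> m([0,7.74]) = 7.74


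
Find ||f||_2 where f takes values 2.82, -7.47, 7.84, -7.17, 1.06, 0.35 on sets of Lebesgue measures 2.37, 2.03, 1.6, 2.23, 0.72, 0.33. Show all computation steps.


Step 1: Compute |f_i|^2 for each value:
  |2.82|^2 = 7.9524
  |-7.47|^2 = 55.8009
  |7.84|^2 = 61.4656
  |-7.17|^2 = 51.4089
  |1.06|^2 = 1.1236
  |0.35|^2 = 0.1225
Step 2: Multiply by measures and sum:
  7.9524 * 2.37 = 18.847188
  55.8009 * 2.03 = 113.275827
  61.4656 * 1.6 = 98.34496
  51.4089 * 2.23 = 114.641847
  1.1236 * 0.72 = 0.808992
  0.1225 * 0.33 = 0.040425
Sum = 18.847188 + 113.275827 + 98.34496 + 114.641847 + 0.808992 + 0.040425 = 345.959239
Step 3: Take the p-th root:
||f||_2 = (345.959239)^(1/2) = 18.59998


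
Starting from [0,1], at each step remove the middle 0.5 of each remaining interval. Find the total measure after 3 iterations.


Step 1: At each step, fraction remaining = 1 - 0.5 = 0.5
Step 2: After 3 steps, measure = (0.5)^3
Step 3: Computing the power step by step:
  After step 1: 0.5
  After step 2: 0.25
  After step 3: 0.125
Result = 0.125


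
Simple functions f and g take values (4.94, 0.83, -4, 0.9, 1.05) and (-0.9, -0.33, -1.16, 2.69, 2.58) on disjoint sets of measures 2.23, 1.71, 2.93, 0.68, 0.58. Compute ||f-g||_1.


Step 1: Compute differences f_i - g_i:
  4.94 - -0.9 = 5.84
  0.83 - -0.33 = 1.16
  -4 - -1.16 = -2.84
  0.9 - 2.69 = -1.79
  1.05 - 2.58 = -1.53
Step 2: Compute |diff|^1 * measure for each set:
  |5.84|^1 * 2.23 = 5.84 * 2.23 = 13.0232
  |1.16|^1 * 1.71 = 1.16 * 1.71 = 1.9836
  |-2.84|^1 * 2.93 = 2.84 * 2.93 = 8.3212
  |-1.79|^1 * 0.68 = 1.79 * 0.68 = 1.2172
  |-1.53|^1 * 0.58 = 1.53 * 0.58 = 0.8874
Step 3: Sum = 25.4326
Step 4: ||f-g||_1 = (25.4326)^(1/1) = 25.4326


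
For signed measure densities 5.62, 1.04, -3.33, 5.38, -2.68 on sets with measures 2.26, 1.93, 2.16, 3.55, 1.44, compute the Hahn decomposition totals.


Step 1: Compute signed measure on each set:
  Set 1: 5.62 * 2.26 = 12.7012
  Set 2: 1.04 * 1.93 = 2.0072
  Set 3: -3.33 * 2.16 = -7.1928
  Set 4: 5.38 * 3.55 = 19.099
  Set 5: -2.68 * 1.44 = -3.8592
Step 2: Total signed measure = (12.7012) + (2.0072) + (-7.1928) + (19.099) + (-3.8592)
     = 22.7554
Step 3: Positive part mu+(X) = sum of positive contributions = 33.8074
Step 4: Negative part mu-(X) = |sum of negative contributions| = 11.052


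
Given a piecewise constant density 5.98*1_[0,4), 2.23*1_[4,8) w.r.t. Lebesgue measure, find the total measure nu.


Integrate each piece of the Radon-Nikodym derivative:
Step 1: integral_0^4 5.98 dx = 5.98*(4-0) = 5.98*4 = 23.92
Step 2: integral_4^8 2.23 dx = 2.23*(8-4) = 2.23*4 = 8.92
Total: 23.92 + 8.92 = 32.84


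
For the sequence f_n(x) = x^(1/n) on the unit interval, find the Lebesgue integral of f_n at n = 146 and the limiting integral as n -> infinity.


At n = 146: f_146(x) = x^(1/146).
Step 1: integral(x^(1/146), 0, 1) = [x^(1/146+1) / (1/146+1)] from 0 to 1
     = 1 / (1/146 + 1) = 1 / ((146+1)/146) = 146/(146+1)
     = 146/147 = 0.993197
Step 2: As n -> infinity, f_n(x) = x^(1/n) -> 1 for x in (0,1], and f_n is increasing in n.
By MCT, lim_n integral(f_n) = integral(lim_n f_n) = integral(1, 0, 1) = 1.
Step 3: Verify convergence: 146/147 = 0.993197 -> 1


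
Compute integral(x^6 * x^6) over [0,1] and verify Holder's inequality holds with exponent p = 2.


Step 1: Exact integral of f*g = integral(x^12, 0, 1) = 1/13
     = 0.076923
Step 2: Holder bound with p=2, q=2:
  ||f||_p = (integral x^12 dx)^(1/2) = (1/13)^(1/2) = 0.27735
  ||g||_q = (integral x^12 dx)^(1/2) = (1/13)^(1/2) = 0.27735
Step 3: Holder bound = ||f||_p * ||g||_q = 0.27735 * 0.27735 = 0.076923
Verification: 0.076923 <= 0.076923 (Holder holds)


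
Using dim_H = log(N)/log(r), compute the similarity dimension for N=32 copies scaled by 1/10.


For a self-similar set with N copies scaled by 1/r:
dim_H = log(N)/log(r) = log(32)/log(10)
= 3.465736/2.302585
= 1.50515


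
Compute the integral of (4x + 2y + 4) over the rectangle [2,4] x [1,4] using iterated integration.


By Fubini, integrate in x first, then y.
Step 1: Fix y, integrate over x in [2,4]:
  integral(4x + 2y + 4, x=2..4)
  = 4*(4^2 - 2^2)/2 + (2y + 4)*(4 - 2)
  = 24 + (2y + 4)*2
  = 24 + 4y + 8
  = 32 + 4y
Step 2: Integrate over y in [1,4]:
  integral(32 + 4y, y=1..4)
  = 32*3 + 4*(4^2 - 1^2)/2
  = 96 + 30
  = 126


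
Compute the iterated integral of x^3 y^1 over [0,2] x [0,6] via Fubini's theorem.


By Fubini's theorem, the double integral factors as a product of single integrals:
Step 1: integral_0^2 x^3 dx = [x^4/4] from 0 to 2
     = 2^4/4 = 4
Step 2: integral_0^6 y^1 dy = [y^2/2] from 0 to 6
     = 6^2/2 = 18
Step 3: Double integral = 4 * 18 = 72


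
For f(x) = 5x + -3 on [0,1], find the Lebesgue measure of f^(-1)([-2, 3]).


f^(-1)([-2, 3]) = {x : -2 <= 5x + -3 <= 3}
Solving: (-2 - -3)/5 <= x <= (3 - -3)/5
= [0.2, 1.2]
Intersecting with [0,1]: [0.2, 1]
Measure = 1 - 0.2 = 0.8


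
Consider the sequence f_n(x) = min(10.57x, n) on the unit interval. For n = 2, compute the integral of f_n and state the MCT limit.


f(x) = 10.57x on [0,1]; f_n(x) = min(10.57x, n). At n = 2:
Step 1: f(x) reaches 2 at x = 2/10.57 = 0.189215
Step 2: integral(f_2) = integral(10.57x, 0, 0.189215) + integral(2, 0.189215, 1)
       = 10.57*0.189215^2/2 + 2*(1 - 0.189215)
       = 0.189215 + 1.62157
       = 1.810785
Step 3: As n -> infinity, f_n increases to f, so by MCT integral(f_n) -> integral(f) = 10.57/2 = 5.285.
Convergence: integral(f_2) = 1.810785 -> 5.285 as n -> infinity


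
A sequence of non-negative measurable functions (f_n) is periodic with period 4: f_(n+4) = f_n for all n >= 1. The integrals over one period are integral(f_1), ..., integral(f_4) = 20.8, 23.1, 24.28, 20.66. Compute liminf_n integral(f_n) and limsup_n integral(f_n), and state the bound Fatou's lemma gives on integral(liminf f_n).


The sequence (integral(f_n)) is periodic with period 4, repeating the values 20.8, 23.1, 24.28, 20.66 indefinitely.
Step 1: For a periodic sequence, every tail (a_m, a_(m+1), ...) contains all 4 period values infinitely often.
Step 2: Hence inf of every tail = min of the period values = min(20.8, 23.1, 24.28, 20.66) = 20.66.
        liminf_n integral(f_n) = sup over m of (inf of tail from m) = 20.66.
Step 3: Similarly sup of every tail = max of the period values = 24.28.
        limsup_n integral(f_n) = 24.28.
Step 4: Fatou's lemma: integral(liminf_n f_n) <= liminf_n integral(f_n) = 20.66.
        So the integral of the pointwise liminf is at most 20.66.


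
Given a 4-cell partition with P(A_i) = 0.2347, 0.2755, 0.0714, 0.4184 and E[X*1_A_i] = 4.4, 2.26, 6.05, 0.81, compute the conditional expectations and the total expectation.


For each cell A_i: E[X|A_i] = E[X*1_A_i] / P(A_i)
Step 1: E[X|A_1] = 4.4 / 0.2347 = 18.747337
Step 2: E[X|A_2] = 2.26 / 0.2755 = 8.203267
Step 3: E[X|A_3] = 6.05 / 0.0714 = 84.733894
Step 4: E[X|A_4] = 0.81 / 0.4184 = 1.935946
Verification: E[X] = sum E[X*1_A_i] = 4.4 + 2.26 + 6.05 + 0.81 = 13.52


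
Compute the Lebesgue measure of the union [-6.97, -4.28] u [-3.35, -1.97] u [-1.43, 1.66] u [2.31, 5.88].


For pairwise disjoint intervals, m(union) = sum of lengths.
= (-4.28 - -6.97) + (-1.97 - -3.35) + (1.66 - -1.43) + (5.88 - 2.31)
= 2.69 + 1.38 + 3.09 + 3.57
= 10.73


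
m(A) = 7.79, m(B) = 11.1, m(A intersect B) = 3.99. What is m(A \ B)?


m(A \ B) = m(A) - m(A n B)
= 7.79 - 3.99
= 3.8


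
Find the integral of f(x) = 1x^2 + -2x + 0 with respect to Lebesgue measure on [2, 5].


The Lebesgue integral of a Riemann-integrable function agrees with the Riemann integral.
Antiderivative F(x) = (1/3)x^3 + (-2/2)x^2 + 0x
F(5) = (1/3)*5^3 + (-2/2)*5^2 + 0*5
     = (1/3)*125 + (-2/2)*25 + 0*5
     = 41.666667 + -25 + 0
     = 16.666667
F(2) = -1.333333
Integral = F(5) - F(2) = 16.666667 - -1.333333 = 18


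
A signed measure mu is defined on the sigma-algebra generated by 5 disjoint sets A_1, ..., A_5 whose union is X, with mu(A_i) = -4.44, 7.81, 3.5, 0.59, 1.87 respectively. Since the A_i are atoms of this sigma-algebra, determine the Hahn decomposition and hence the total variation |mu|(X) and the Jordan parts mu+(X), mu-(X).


Step 1: Every measurable set is a union of atoms (the cells / points), so a Hahn decomposition is
  obtained by grouping atoms by sign: P = union of atoms with mu > 0, N = union of the remaining atoms.
  Atoms in P (indices): 2, 3, 4, 5;  atoms in N (indices): 1
  Positive values: 7.81, 3.5, 0.59, 1.87
  Negative values: -4.44
Step 2: mu+(X) = mu(P) = sum of positive atom values = 13.77
Step 3: mu-(X) = -mu(N) = sum of |negative atom values| = 4.44
Step 4: |mu|(X) = mu+(X) + mu-(X) = 13.77 + 4.44 = 18.21


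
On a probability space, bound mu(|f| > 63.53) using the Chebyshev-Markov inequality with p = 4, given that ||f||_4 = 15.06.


Chebyshev/Markov inequality: mu(|f| > eps) <= (||f||_p / eps)^p
Step 1: ||f||_4 / eps = 15.06 / 63.53 = 0.237053
Step 2: Raise to power p = 4:
  (0.237053)^4 = 0.003158
Step 3: Therefore mu(|f| > 63.53) <= 0.003158


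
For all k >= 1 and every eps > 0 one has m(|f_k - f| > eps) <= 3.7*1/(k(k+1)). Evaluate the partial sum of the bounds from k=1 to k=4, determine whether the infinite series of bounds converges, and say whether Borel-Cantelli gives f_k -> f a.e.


Step 1: List the terms 3.7*1/(k(k+1)) for k = 1 to 4:
  k=1: 1.85
  k=2: 0.616667
  k=3: 0.308333
  k=4: 0.185
Step 2: Partial sum = 1.85 + 0.616667 + 0.308333 + 0.185
     = 2.96
Step 3: The full series sum_(k>=1) 3.7*1/(k(k+1)) converges (telescoping series sum 1/(k(k+1)) = 1; a constant multiple of a convergent series converges).
Step 4: Fix eps > 0. Since sum_k m(|f_k - f| > eps) < infinity, the Borel-Cantelli lemma gives
        m(limsup_k {|f_k - f| > eps}) = 0, i.e. for a.e. x, |f_k(x) - f(x)| <= eps for all large k.
        Applying this with eps = 1/j for j = 1, 2, ... and intersecting the countably many full-measure sets,
        for a.e. x we get limsup_k |f_k(x) - f(x)| <= 1/j for every j, hence f_k -> f almost everywhere.
Conclusion: series converges; Borel-Cantelli yields f_k -> f a.e.


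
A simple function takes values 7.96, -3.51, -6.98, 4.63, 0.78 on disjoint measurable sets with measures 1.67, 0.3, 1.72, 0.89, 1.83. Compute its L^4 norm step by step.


Step 1: Compute |f_i|^4 for each value:
  |7.96|^4 = 4014.692355
  |-3.51|^4 = 151.784864
  |-6.98|^4 = 2373.677376
  |4.63|^4 = 459.540682
  |0.78|^4 = 0.370151
Step 2: Multiply by measures and sum:
  4014.692355 * 1.67 = 6704.536232
  151.784864 * 0.3 = 45.535459
  2373.677376 * 1.72 = 4082.725087
  459.540682 * 0.89 = 408.991207
  0.370151 * 1.83 = 0.677376
Sum = 6704.536232 + 45.535459 + 4082.725087 + 408.991207 + 0.677376 = 11242.46536
Step 3: Take the p-th root:
||f||_4 = (11242.46536)^(1/4) = 10.297111


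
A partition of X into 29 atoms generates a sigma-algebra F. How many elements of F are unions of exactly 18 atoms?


Each element of F is a union of some subset of the 29 atoms.
Elements that are unions of exactly 18 atoms correspond to 18-element subsets of the 29 atoms.
Count = C(29, 18) = 29! / (18! * 11!) = 34597290.


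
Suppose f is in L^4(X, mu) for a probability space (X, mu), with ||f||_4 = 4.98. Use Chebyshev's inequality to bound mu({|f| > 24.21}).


Chebyshev/Markov inequality: mu(|f| > eps) <= (||f||_p / eps)^p
Step 1: ||f||_4 / eps = 4.98 / 24.21 = 0.2057
Step 2: Raise to power p = 4:
  (0.2057)^4 = 0.00179
Step 3: Therefore mu(|f| > 24.21) <= 0.00179


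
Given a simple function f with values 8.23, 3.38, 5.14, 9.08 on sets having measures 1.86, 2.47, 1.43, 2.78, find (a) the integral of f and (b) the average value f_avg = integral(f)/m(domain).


Step 1: Integral = sum(value_i * measure_i)
= 8.23*1.86 + 3.38*2.47 + 5.14*1.43 + 9.08*2.78
= 15.3078 + 8.3486 + 7.3502 + 25.2424
= 56.249
Step 2: Total measure of domain = 1.86 + 2.47 + 1.43 + 2.78 = 8.54
Step 3: Average value = 56.249 / 8.54 = 6.586534


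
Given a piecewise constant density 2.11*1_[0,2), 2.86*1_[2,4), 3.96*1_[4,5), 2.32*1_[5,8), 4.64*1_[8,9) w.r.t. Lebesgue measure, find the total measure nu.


Integrate each piece of the Radon-Nikodym derivative:
Step 1: integral_0^2 2.11 dx = 2.11*(2-0) = 2.11*2 = 4.22
Step 2: integral_2^4 2.86 dx = 2.86*(4-2) = 2.86*2 = 5.72
Step 3: integral_4^5 3.96 dx = 3.96*(5-4) = 3.96*1 = 3.96
Step 4: integral_5^8 2.32 dx = 2.32*(8-5) = 2.32*3 = 6.96
Step 5: integral_8^9 4.64 dx = 4.64*(9-8) = 4.64*1 = 4.64
Total: 4.22 + 5.72 + 3.96 + 6.96 + 4.64 = 25.5


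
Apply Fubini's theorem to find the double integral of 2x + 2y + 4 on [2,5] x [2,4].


By Fubini, integrate in x first, then y.
Step 1: Fix y, integrate over x in [2,5]:
  integral(2x + 2y + 4, x=2..5)
  = 2*(5^2 - 2^2)/2 + (2y + 4)*(5 - 2)
  = 21 + (2y + 4)*3
  = 21 + 6y + 12
  = 33 + 6y
Step 2: Integrate over y in [2,4]:
  integral(33 + 6y, y=2..4)
  = 33*2 + 6*(4^2 - 2^2)/2
  = 66 + 36
  = 102


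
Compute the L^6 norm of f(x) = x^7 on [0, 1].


Step 1: ||f||_6 = (integral_0^1 |x^7|^6 dx)^(1/6)
     = (integral_0^1 x^42 dx)^(1/6)
Step 2: integral_0^1 x^42 dx = [x^43/(43)] from 0 to 1 = 1^43/43
     = 1/43 = 0.023256
Step 3: ||f||_6 = (0.023256)^(1/6) = 0.534263


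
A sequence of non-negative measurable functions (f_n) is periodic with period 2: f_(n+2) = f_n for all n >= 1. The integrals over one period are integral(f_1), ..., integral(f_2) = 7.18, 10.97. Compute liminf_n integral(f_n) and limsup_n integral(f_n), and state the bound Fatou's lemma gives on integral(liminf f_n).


The sequence (integral(f_n)) is periodic with period 2, repeating the values 7.18, 10.97 indefinitely.
Step 1: For a periodic sequence, every tail (a_m, a_(m+1), ...) contains all 2 period values infinitely often.
Step 2: Hence inf of every tail = min of the period values = min(7.18, 10.97) = 7.18.
        liminf_n integral(f_n) = sup over m of (inf of tail from m) = 7.18.
Step 3: Similarly sup of every tail = max of the period values = 10.97.
        limsup_n integral(f_n) = 10.97.
Step 4: Fatou's lemma: integral(liminf_n f_n) <= liminf_n integral(f_n) = 7.18.
        So the integral of the pointwise liminf is at most 7.18.


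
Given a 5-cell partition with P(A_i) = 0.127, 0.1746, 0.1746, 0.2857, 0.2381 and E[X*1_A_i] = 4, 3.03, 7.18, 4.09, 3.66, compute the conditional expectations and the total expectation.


For each cell A_i: E[X|A_i] = E[X*1_A_i] / P(A_i)
Step 1: E[X|A_1] = 4 / 0.127 = 31.496063
Step 2: E[X|A_2] = 3.03 / 0.1746 = 17.353952
Step 3: E[X|A_3] = 7.18 / 0.1746 = 41.122566
Step 4: E[X|A_4] = 4.09 / 0.2857 = 14.315716
Step 5: E[X|A_5] = 3.66 / 0.2381 = 15.371693
Verification: E[X] = sum E[X*1_A_i] = 4 + 3.03 + 7.18 + 4.09 + 3.66 = 21.96


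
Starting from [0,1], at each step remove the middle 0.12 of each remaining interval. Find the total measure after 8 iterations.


Step 1: At each step, fraction remaining = 1 - 0.12 = 0.88
Step 2: After 8 steps, measure = (0.88)^8
Result = 0.359635


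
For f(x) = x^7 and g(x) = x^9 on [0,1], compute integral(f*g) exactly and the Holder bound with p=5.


Step 1: Exact integral of f*g = integral(x^16, 0, 1) = 1/17
     = 0.058824
Step 2: Holder bound with p=5, q=1.25:
  ||f||_p = (integral x^35 dx)^(1/5) = (1/36)^(1/5) = 0.488359
  ||g||_q = (integral x^11.25 dx)^(1/1.25) = (1/12.25)^(1/1.25) = 0.134738
Step 3: Holder bound = ||f||_p * ||g||_q = 0.488359 * 0.134738 = 0.065801
Verification: 0.058824 <= 0.065801 (Holder holds)


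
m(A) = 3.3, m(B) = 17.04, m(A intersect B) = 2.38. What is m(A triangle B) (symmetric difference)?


m(A Delta B) = m(A) + m(B) - 2*m(A n B)
= 3.3 + 17.04 - 2*2.38
= 3.3 + 17.04 - 4.76
= 15.58


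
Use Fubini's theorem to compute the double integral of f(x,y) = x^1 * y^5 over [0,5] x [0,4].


By Fubini's theorem, the double integral factors as a product of single integrals:
Step 1: integral_0^5 x^1 dx = [x^2/2] from 0 to 5
     = 5^2/2 = 12.5
Step 2: integral_0^4 y^5 dy = [y^6/6] from 0 to 4
     = 4^6/6 = 682.666667
Step 3: Double integral = 12.5 * 682.666667 = 8533.333333


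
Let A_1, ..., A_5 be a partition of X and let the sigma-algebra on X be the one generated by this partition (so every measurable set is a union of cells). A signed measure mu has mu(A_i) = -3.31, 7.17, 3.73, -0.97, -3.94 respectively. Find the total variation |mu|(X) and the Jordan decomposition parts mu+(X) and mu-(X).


Step 1: Every measurable set is a union of atoms (the cells / points), so a Hahn decomposition is
  obtained by grouping atoms by sign: P = union of atoms with mu > 0, N = union of the remaining atoms.
  Atoms in P (indices): 2, 3;  atoms in N (indices): 1, 4, 5
  Positive values: 7.17, 3.73
  Negative values: -3.31, -0.97, -3.94
Step 2: mu+(X) = mu(P) = sum of positive atom values = 10.9
Step 3: mu-(X) = -mu(N) = sum of |negative atom values| = 8.22
Step 4: |mu|(X) = mu+(X) + mu-(X) = 10.9 + 8.22 = 19.12


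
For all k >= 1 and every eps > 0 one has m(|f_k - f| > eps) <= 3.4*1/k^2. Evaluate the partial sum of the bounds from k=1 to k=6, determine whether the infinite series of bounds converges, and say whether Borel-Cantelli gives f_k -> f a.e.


Step 1: List the terms 3.4*1/k^2 for k = 1 to 6:
  k=1: 3.4
  k=2: 0.85
  k=3: 0.377778
  k=4: 0.2125
  k=5: 0.136
  k=6: 0.094444
Step 2: Partial sum = 3.4 + 0.85 + 0.377778 + 0.2125 + 0.136 + 0.094444
     = 5.070722
Step 3: The full series sum_(k>=1) 3.4*1/k^2 converges (p-series with p = 2 > 1; a constant multiple of a convergent series converges).
Step 4: Fix eps > 0. Since sum_k m(|f_k - f| > eps) < infinity, the Borel-Cantelli lemma gives
        m(limsup_k {|f_k - f| > eps}) = 0, i.e. for a.e. x, |f_k(x) - f(x)| <= eps for all large k.
        Applying this with eps = 1/j for j = 1, 2, ... and intersecting the countably many full-measure sets,
        for a.e. x we get limsup_k |f_k(x) - f(x)| <= 1/j for every j, hence f_k -> f almost everywhere.
Conclusion: series converges; Borel-Cantelli yields f_k -> f a.e.


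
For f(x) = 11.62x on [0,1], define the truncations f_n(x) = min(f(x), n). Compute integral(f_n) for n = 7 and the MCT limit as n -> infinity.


f(x) = 11.62x on [0,1]; f_n(x) = min(11.62x, n). At n = 7:
Step 1: f(x) reaches 7 at x = 7/11.62 = 0.60241
Step 2: integral(f_7) = integral(11.62x, 0, 0.60241) + integral(7, 0.60241, 1)
       = 11.62*0.60241^2/2 + 7*(1 - 0.60241)
       = 2.108434 + 2.783133
       = 4.891566
Step 3: As n -> infinity, f_n increases to f, so by MCT integral(f_n) -> integral(f) = 11.62/2 = 5.81.
Convergence: integral(f_7) = 4.891566 -> 5.81 as n -> infinity


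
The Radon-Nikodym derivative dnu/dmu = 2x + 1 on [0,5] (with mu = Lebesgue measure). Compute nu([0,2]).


nu(A) = integral_A (dnu/dmu) dmu = integral_0^2 (2x + 1) dx
Step 1: Antiderivative F(x) = (2/2)x^2 + 1x
Step 2: F(2) = (2/2)*2^2 + 1*2 = 4 + 2 = 6
Step 3: F(0) = (2/2)*0^2 + 1*0 = 0.0 + 0 = 0.0
Step 4: nu([0,2]) = F(2) - F(0) = 6 - 0.0 = 6


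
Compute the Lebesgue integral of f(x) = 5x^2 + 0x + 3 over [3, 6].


The Lebesgue integral of a Riemann-integrable function agrees with the Riemann integral.
Antiderivative F(x) = (5/3)x^3 + (0/2)x^2 + 3x
F(6) = (5/3)*6^3 + (0/2)*6^2 + 3*6
     = (5/3)*216 + (0/2)*36 + 3*6
     = 360 + 0.0 + 18
     = 378
F(3) = 54
Integral = F(6) - F(3) = 378 - 54 = 324


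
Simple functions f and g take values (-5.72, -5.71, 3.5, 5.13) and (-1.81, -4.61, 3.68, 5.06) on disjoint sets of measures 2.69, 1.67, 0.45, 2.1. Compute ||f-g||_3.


Step 1: Compute differences f_i - g_i:
  -5.72 - -1.81 = -3.91
  -5.71 - -4.61 = -1.1
  3.5 - 3.68 = -0.18
  5.13 - 5.06 = 0.07
Step 2: Compute |diff|^3 * measure for each set:
  |-3.91|^3 * 2.69 = 59.776471 * 2.69 = 160.798707
  |-1.1|^3 * 1.67 = 1.331 * 1.67 = 2.22277
  |-0.18|^3 * 0.45 = 0.005832 * 0.45 = 0.002624
  |0.07|^3 * 2.1 = 3.430000e-04 * 2.1 = 7.203000e-04
Step 3: Sum = 163.024822
Step 4: ||f-g||_3 = (163.024822)^(1/3) = 5.462833


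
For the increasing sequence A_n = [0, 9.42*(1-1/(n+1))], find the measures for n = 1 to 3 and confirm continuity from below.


By continuity of measure from below: if A_n increases to A, then m(A_n) -> m(A).
Here A = [0, 9.42], so m(A) = 9.42
Step 1: a_1 = 9.42*(1 - 1/2) = 4.71, m(A_1) = 4.71
Step 2: a_2 = 9.42*(1 - 1/3) = 6.28, m(A_2) = 6.28
Step 3: a_3 = 9.42*(1 - 1/4) = 7.065, m(A_3) = 7.065
Limit: m(A_n) -> m([0,9.42]) = 9.42
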